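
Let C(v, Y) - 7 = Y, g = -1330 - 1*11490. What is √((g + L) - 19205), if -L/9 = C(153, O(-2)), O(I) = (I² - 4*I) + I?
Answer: I*√32178 ≈ 179.38*I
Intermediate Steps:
O(I) = I² - 3*I
g = -12820 (g = -1330 - 11490 = -12820)
C(v, Y) = 7 + Y
L = -153 (L = -9*(7 - 2*(-3 - 2)) = -9*(7 - 2*(-5)) = -9*(7 + 10) = -9*17 = -153)
√((g + L) - 19205) = √((-12820 - 153) - 19205) = √(-12973 - 19205) = √(-32178) = I*√32178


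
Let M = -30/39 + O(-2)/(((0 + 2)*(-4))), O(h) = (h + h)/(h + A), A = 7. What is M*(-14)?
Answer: 609/65 ≈ 9.3692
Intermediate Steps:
O(h) = 2*h/(7 + h) (O(h) = (h + h)/(h + 7) = (2*h)/(7 + h) = 2*h/(7 + h))
M = -87/130 (M = -30/39 + (2*(-2)/(7 - 2))/(((0 + 2)*(-4))) = -30*1/39 + (2*(-2)/5)/((2*(-4))) = -10/13 + (2*(-2)*(⅕))/(-8) = -10/13 - ⅘*(-⅛) = -10/13 + ⅒ = -87/130 ≈ -0.66923)
M*(-14) = -87/130*(-14) = 609/65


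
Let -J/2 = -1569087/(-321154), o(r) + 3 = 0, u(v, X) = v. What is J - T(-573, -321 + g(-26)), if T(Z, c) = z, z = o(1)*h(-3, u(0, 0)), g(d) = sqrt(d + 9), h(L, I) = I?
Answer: -1569087/160577 ≈ -9.7716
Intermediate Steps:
o(r) = -3 (o(r) = -3 + 0 = -3)
g(d) = sqrt(9 + d)
J = -1569087/160577 (J = -(-3138174)/(-321154) = -(-3138174)*(-1)/321154 = -2*1569087/321154 = -1569087/160577 ≈ -9.7716)
z = 0 (z = -3*0 = 0)
T(Z, c) = 0
J - T(-573, -321 + g(-26)) = -1569087/160577 - 1*0 = -1569087/160577 + 0 = -1569087/160577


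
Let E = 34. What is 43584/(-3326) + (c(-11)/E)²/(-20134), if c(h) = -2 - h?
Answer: -507206842671/38706165352 ≈ -13.104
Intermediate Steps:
43584/(-3326) + (c(-11)/E)²/(-20134) = 43584/(-3326) + ((-2 - 1*(-11))/34)²/(-20134) = 43584*(-1/3326) + ((-2 + 11)*(1/34))²*(-1/20134) = -21792/1663 + (9*(1/34))²*(-1/20134) = -21792/1663 + (9/34)²*(-1/20134) = -21792/1663 + (81/1156)*(-1/20134) = -21792/1663 - 81/23274904 = -507206842671/38706165352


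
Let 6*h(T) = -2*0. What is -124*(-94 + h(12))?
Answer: 11656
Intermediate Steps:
h(T) = 0 (h(T) = (-2*0)/6 = (⅙)*0 = 0)
-124*(-94 + h(12)) = -124*(-94 + 0) = -124*(-94) = 11656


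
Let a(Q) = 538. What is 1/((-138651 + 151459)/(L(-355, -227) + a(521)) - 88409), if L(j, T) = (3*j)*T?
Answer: -242293/21420869029 ≈ -1.1311e-5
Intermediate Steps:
L(j, T) = 3*T*j
1/((-138651 + 151459)/(L(-355, -227) + a(521)) - 88409) = 1/((-138651 + 151459)/(3*(-227)*(-355) + 538) - 88409) = 1/(12808/(241755 + 538) - 88409) = 1/(12808/242293 - 88409) = 1/(-21420869029/242293) = -242293/21420869029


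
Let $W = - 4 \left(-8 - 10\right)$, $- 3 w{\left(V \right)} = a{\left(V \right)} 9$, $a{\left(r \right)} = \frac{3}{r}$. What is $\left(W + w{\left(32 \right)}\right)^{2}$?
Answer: $\frac{5267025}{1024} \approx 5143.6$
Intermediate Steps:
$w{\left(V \right)} = - \frac{9}{V}$ ($w{\left(V \right)} = - \frac{\frac{3}{V} 9}{3} = - \frac{27 \frac{1}{V}}{3} = - \frac{9}{V}$)
$W = 72$ ($W = \left(-4\right) \left(-18\right) = 72$)
$\left(W + w{\left(32 \right)}\right)^{2} = \left(72 - \frac{9}{32}\right)^{2} = \left(\frac{2295}{32}\right)^{2} = \frac{5267025}{1024}$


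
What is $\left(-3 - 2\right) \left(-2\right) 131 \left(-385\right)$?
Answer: $-504350$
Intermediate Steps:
$\left(-3 - 2\right) \left(-2\right) 131 \left(-385\right) = \left(-5\right) \left(-2\right) \left(-50435\right) = 10 \left(-50435\right) = -504350$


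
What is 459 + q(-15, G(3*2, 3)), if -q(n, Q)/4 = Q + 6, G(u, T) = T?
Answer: 423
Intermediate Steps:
q(n, Q) = -24 - 4*Q (q(n, Q) = -4*(Q + 6) = -4*(6 + Q) = -24 - 4*Q)
459 + q(-15, G(3*2, 3)) = 459 + (-24 - 4*3) = 459 + (-24 - 12) = 459 - 36 = 423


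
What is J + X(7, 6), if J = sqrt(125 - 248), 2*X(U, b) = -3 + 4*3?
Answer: 9/2 + I*sqrt(123) ≈ 4.5 + 11.091*I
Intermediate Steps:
X(U, b) = 9/2 (X(U, b) = (-3 + 4*3)/2 = (-3 + 12)/2 = (1/2)*9 = 9/2)
J = I*sqrt(123) (J = sqrt(-123) = I*sqrt(123) ≈ 11.091*I)
J + X(7, 6) = I*sqrt(123) + 9/2 = 9/2 + I*sqrt(123)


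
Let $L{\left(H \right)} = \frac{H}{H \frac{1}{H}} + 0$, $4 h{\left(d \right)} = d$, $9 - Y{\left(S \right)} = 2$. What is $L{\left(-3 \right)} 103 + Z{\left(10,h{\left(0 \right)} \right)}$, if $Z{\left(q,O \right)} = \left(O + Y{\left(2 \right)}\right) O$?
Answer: $-309$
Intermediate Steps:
$Y{\left(S \right)} = 7$ ($Y{\left(S \right)} = 9 - 2 = 7$)
$h{\left(d \right)} = \frac{d}{4}$
$Z{\left(q,O \right)} = O \left(7 + O\right)$ ($Z{\left(q,O \right)} = \left(O + 7\right) O = \left(7 + O\right) O = O \left(7 + O\right)$)
$L{\left(H \right)} = H$ ($L{\left(H \right)} = \frac{H}{1} + 0 = H 1 + 0 = H + 0 = H$)
$L{\left(-3 \right)} 103 + Z{\left(10,h{\left(0 \right)} \right)} = \left(-3\right) 103 + \frac{1}{4} \cdot 0 \left(7 + \frac{1}{4} \cdot 0\right) = -309 + 0 \left(7 + 0\right) = -309 + 0 \cdot 7 = -309 + 0 = -309$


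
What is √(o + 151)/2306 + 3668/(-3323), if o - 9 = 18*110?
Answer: -3668/3323 + √535/1153 ≈ -1.0838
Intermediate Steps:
o = 1989 (o = 9 + 18*110 = 9 + 1980 = 1989)
√(o + 151)/2306 + 3668/(-3323) = √(1989 + 151)/2306 + 3668/(-3323) = √2140*(1/2306) + 3668*(-1/3323) = (2*√535)*(1/2306) - 3668/3323 = √535/1153 - 3668/3323 = -3668/3323 + √535/1153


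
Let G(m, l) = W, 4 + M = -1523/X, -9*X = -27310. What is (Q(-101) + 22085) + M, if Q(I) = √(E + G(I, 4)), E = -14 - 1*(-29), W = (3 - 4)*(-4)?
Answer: 603018403/27310 + √19 ≈ 22085.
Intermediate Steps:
X = 27310/9 (X = -⅑*(-27310) = 27310/9 ≈ 3034.4)
W = 4 (W = -1*(-4) = 4)
M = -122947/27310 (M = -4 - 1523/27310/9 = -4 - 1523*9/27310 = -4 - 13707/27310 = -122947/27310 ≈ -4.5019)
E = 15 (E = -14 + 29 = 15)
G(m, l) = 4
Q(I) = √19 (Q(I) = √(15 + 4) = √19)
(Q(-101) + 22085) + M = (√19 + 22085) - 122947/27310 = (22085 + √19) - 122947/27310 = 603018403/27310 + √19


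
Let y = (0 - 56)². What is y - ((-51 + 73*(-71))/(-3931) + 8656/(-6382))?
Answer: 39337734330/12543821 ≈ 3136.0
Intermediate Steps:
y = 3136 (y = (-56)² = 3136)
y - ((-51 + 73*(-71))/(-3931) + 8656/(-6382)) = 3136 - ((-51 + 73*(-71))/(-3931) + 8656/(-6382)) = 3136 - ((-51 - 5183)*(-1/3931) + 8656*(-1/6382)) = 3136 - (-5234*(-1/3931) - 4328/3191) = 3136 - (5234/3931 - 4328/3191) = 3136 - 1*(-311674/12543821) = 3136 + 311674/12543821 = 39337734330/12543821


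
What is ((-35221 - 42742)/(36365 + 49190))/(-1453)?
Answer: 77963/124311415 ≈ 0.00062716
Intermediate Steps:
((-35221 - 42742)/(36365 + 49190))/(-1453) = -77963/85555*(-1/1453) = 77963/124311415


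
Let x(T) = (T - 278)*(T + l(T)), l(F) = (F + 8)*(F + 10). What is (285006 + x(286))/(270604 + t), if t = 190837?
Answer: 983486/461441 ≈ 2.1313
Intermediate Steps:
l(F) = (8 + F)*(10 + F)
x(T) = (-278 + T)*(80 + T² + 19*T) (x(T) = (T - 278)*(T + (80 + T² + 18*T)) = (-278 + T)*(80 + T² + 19*T))
(285006 + x(286))/(270604 + t) = (285006 + (-22240 + 286³ - 5202*286 - 259*286²))/(270604 + 190837) = (285006 + (-22240 + 23393656 - 1487772 - 259*81796))/461441 = (285006 + (-22240 + 23393656 - 1487772 - 21185164))*(1/461441) = (285006 + 698480)*(1/461441) = 983486*(1/461441) = 983486/461441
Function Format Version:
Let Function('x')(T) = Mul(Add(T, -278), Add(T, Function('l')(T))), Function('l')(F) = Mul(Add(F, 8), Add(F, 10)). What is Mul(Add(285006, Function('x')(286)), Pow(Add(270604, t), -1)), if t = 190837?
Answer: Rational(983486, 461441) ≈ 2.1313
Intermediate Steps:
Function('l')(F) = Mul(Add(8, F), Add(10, F))
Function('x')(T) = Mul(Add(-278, T), Add(80, Pow(T, 2), Mul(19, T))) (Function('x')(T) = Mul(Add(T, -278), Add(T, Add(80, Pow(T, 2), Mul(18, T)))) = Mul(Add(-278, T), Add(80, Pow(T, 2), Mul(19, T))))
Mul(Add(285006, Function('x')(286)), Pow(Add(270604, t), -1)) = Mul(Add(285006, Add(-22240, Pow(286, 3), Mul(-5202, 286), Mul(-259, Pow(286, 2)))), Pow(Add(270604, 190837), -1)) = Mul(Add(285006, Add(-22240, 23393656, -1487772, Mul(-259, 81796))), Pow(461441, -1)) = Mul(Add(285006, Add(-22240, 23393656, -1487772, -21185164)), Rational(1, 461441)) = Mul(Add(285006, 698480), Rational(1, 461441)) = Mul(983486, Rational(1, 461441)) = Rational(983486, 461441)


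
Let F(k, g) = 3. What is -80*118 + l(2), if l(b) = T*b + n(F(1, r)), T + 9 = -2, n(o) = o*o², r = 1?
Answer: -9435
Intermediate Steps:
n(o) = o³
T = -11 (T = -9 - 2 = -11)
l(b) = 27 - 11*b (l(b) = -11*b + 3³ = -11*b + 27 = 27 - 11*b)
-80*118 + l(2) = -80*118 + (27 - 11*2) = -9440 + (27 - 22) = -9440 + 5 = -9435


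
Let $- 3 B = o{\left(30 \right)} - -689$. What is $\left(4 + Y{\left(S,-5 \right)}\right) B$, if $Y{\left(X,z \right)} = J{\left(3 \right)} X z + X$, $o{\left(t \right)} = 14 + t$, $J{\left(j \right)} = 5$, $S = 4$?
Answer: $\frac{67436}{3} \approx 22479.0$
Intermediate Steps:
$Y{\left(X,z \right)} = X + 5 X z$ ($Y{\left(X,z \right)} = 5 X z + X = X + 5 X z$)
$B = - \frac{733}{3}$ ($B = - \frac{\left(14 + 30\right) - -689}{3} = - \frac{44 + 689}{3} = \left(- \frac{1}{3}\right) 733 = - \frac{733}{3} \approx -244.33$)
$\left(4 + Y{\left(S,-5 \right)}\right) B = \left(4 + 4 \left(1 + 5 \left(-5\right)\right)\right) \left(- \frac{733}{3}\right) = \left(4 + 4 \left(1 - 25\right)\right) \left(- \frac{733}{3}\right) = \left(4 + 4 \left(-24\right)\right) \left(- \frac{733}{3}\right) = \left(4 - 96\right) \left(- \frac{733}{3}\right) = \left(-92\right) \left(- \frac{733}{3}\right) = \frac{67436}{3}$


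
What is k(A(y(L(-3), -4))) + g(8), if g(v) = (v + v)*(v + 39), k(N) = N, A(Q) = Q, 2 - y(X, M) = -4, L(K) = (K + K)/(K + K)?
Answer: 758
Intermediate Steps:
L(K) = 1 (L(K) = (2*K)/((2*K)) = (2*K)*(1/(2*K)) = 1)
y(X, M) = 6 (y(X, M) = 2 - 1*(-4) = 2 + 4 = 6)
g(v) = 2*v*(39 + v) (g(v) = (2*v)*(39 + v) = 2*v*(39 + v))
k(A(y(L(-3), -4))) + g(8) = 6 + 2*8*(39 + 8) = 6 + 2*8*47 = 6 + 752 = 758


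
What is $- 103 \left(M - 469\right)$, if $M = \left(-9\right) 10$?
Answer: $57577$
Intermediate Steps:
$M = -90$
$- 103 \left(M - 469\right) = - 103 \left(-90 - 469\right) = \left(-103\right) \left(-559\right) = 57577$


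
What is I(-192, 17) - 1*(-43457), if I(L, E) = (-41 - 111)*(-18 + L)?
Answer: 75377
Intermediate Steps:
I(L, E) = 2736 - 152*L (I(L, E) = -152*(-18 + L) = 2736 - 152*L)
I(-192, 17) - 1*(-43457) = (2736 - 152*(-192)) - 1*(-43457) = (2736 + 29184) + 43457 = 31920 + 43457 = 75377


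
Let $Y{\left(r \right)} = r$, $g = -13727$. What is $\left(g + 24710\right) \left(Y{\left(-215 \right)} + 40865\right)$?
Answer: $446458950$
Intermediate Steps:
$\left(g + 24710\right) \left(Y{\left(-215 \right)} + 40865\right) = \left(-13727 + 24710\right) \left(-215 + 40865\right) = 10983 \cdot 40650 = 446458950$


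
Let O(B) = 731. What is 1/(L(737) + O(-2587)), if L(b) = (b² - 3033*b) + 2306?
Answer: -1/1689115 ≈ -5.9203e-7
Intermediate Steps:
L(b) = 2306 + b² - 3033*b
1/(L(737) + O(-2587)) = 1/((2306 + 737² - 3033*737) + 731) = 1/((2306 + 543169 - 2235321) + 731) = 1/(-1689846 + 731) = 1/(-1689115) = -1/1689115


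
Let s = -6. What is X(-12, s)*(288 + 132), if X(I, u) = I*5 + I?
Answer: -30240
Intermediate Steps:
X(I, u) = 6*I (X(I, u) = 5*I + I = 6*I)
X(-12, s)*(288 + 132) = (6*(-12))*(288 + 132) = -72*420 = -30240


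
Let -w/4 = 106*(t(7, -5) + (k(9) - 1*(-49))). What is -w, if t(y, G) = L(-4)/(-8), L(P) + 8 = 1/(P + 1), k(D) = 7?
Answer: 72557/3 ≈ 24186.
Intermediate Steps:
L(P) = -8 + 1/(1 + P) (L(P) = -8 + 1/(P + 1) = -8 + 1/(1 + P))
t(y, G) = 25/24 (t(y, G) = ((-7 - 8*(-4))/(1 - 4))/(-8) = ((-7 + 32)/(-3))*(-⅛) = -⅓*25*(-⅛) = -25/3*(-⅛) = 25/24)
w = -72557/3 (w = -424*(25/24 + (7 - 1*(-49))) = -424*(25/24 + (7 + 49)) = -424*(25/24 + 56) = -424*1369/24 = -4*72557/12 = -72557/3 ≈ -24186.)
-w = -1*(-72557/3) = 72557/3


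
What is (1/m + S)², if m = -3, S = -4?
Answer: 169/9 ≈ 18.778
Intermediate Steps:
(1/m + S)² = (1/(-3) - 4)² = (-⅓ - 4)² = (-13/3)² = 169/9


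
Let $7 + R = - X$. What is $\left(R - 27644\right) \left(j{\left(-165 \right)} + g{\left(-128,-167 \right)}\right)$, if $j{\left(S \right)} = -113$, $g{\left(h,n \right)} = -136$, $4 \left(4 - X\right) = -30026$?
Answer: $\frac{17510427}{2} \approx 8.7552 \cdot 10^{6}$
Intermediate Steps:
$X = \frac{15021}{2}$ ($X = 4 - - \frac{15013}{2} = 4 + \frac{15013}{2} = \frac{15021}{2} \approx 7510.5$)
$R = - \frac{15035}{2}$ ($R = -7 - \frac{15021}{2} = - \frac{15035}{2} \approx -7517.5$)
$\left(R - 27644\right) \left(j{\left(-165 \right)} + g{\left(-128,-167 \right)}\right) = \left(- \frac{15035}{2} - 27644\right) \left(-113 - 136\right) = \left(- \frac{70323}{2}\right) \left(-249\right) = \frac{17510427}{2}$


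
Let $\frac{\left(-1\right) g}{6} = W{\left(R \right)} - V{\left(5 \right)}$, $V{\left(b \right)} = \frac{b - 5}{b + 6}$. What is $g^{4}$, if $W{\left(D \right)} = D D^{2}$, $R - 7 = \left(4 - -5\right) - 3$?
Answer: $30194318318735376$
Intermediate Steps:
$R = 13$ ($R = 7 + \left(\left(4 - -5\right) - 3\right) = 7 + \left(\left(4 + 5\right) - 3\right) = 7 + \left(9 - 3\right) = 7 + 6 = 13$)
$W{\left(D \right)} = D^{3}$
$V{\left(b \right)} = \frac{-5 + b}{6 + b}$
$g = -13182$ ($g = - 6 \left(13^{3} - \frac{-5 + 5}{6 + 5}\right) = - 6 \left(2197 - \frac{1}{11} \cdot 0\right) = - 6 \left(2197 - 0\right) = - 6 \left(2197 + 0\right) = \left(-6\right) 2197 = -13182$)
$g^{4} = \left(-13182\right)^{4} = 30194318318735376$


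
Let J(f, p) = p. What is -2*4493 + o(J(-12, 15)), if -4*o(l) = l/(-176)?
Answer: -6326129/704 ≈ -8986.0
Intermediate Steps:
o(l) = l/704 (o(l) = -l/(4*(-176)) = -l*(-1)/(4*176) = -(-1)*l/704 = l/704)
-2*4493 + o(J(-12, 15)) = -2*4493 + (1/704)*15 = -8986 + 15/704 = -6326129/704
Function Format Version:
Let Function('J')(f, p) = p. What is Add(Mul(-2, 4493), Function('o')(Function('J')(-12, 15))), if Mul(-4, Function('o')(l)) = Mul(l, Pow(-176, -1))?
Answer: Rational(-6326129, 704) ≈ -8986.0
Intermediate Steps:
Function('o')(l) = Mul(Rational(1, 704), l) (Function('o')(l) = Mul(Rational(-1, 4), Mul(l, Pow(-176, -1))) = Mul(Rational(-1, 4), Mul(l, Rational(-1, 176))) = Mul(Rational(-1, 4), Mul(Rational(-1, 176), l)) = Mul(Rational(1, 704), l))
Add(Mul(-2, 4493), Function('o')(Function('J')(-12, 15))) = Add(Mul(-2, 4493), Mul(Rational(1, 704), 15)) = Add(-8986, Rational(15, 704)) = Rational(-6326129, 704)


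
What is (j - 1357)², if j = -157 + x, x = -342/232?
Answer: 30903882025/13456 ≈ 2.2967e+6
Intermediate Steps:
x = -171/116 (x = -342*1/232 = -171/116 ≈ -1.4741)
j = -18383/116 (j = -157 - 171/116 = -18383/116 ≈ -158.47)
(j - 1357)² = (-18383/116 - 1357)² = (-175795/116)² = 30903882025/13456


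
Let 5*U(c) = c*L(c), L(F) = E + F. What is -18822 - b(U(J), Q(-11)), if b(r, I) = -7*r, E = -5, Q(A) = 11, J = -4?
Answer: -93858/5 ≈ -18772.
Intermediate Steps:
L(F) = -5 + F
U(c) = c*(-5 + c)/5 (U(c) = (c*(-5 + c))/5 = c*(-5 + c)/5)
-18822 - b(U(J), Q(-11)) = -18822 - (-7)*(⅕)*(-4)*(-5 - 4) = -18822 - (-7)*(⅕)*(-4)*(-9) = -18822 - (-7)*36/5 = -18822 - 1*(-252/5) = -18822 + 252/5 = -93858/5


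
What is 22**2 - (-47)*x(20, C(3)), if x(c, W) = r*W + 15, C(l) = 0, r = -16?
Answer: 1189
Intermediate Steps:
x(c, W) = 15 - 16*W (x(c, W) = -16*W + 15 = 15 - 16*W)
22**2 - (-47)*x(20, C(3)) = 22**2 - (-47)*(15 - 16*0) = 484 - (-47)*(15 + 0) = 484 - (-47)*15 = 484 - 1*(-705) = 484 + 705 = 1189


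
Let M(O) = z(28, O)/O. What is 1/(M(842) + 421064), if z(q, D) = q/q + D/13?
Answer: 10946/4608967399 ≈ 2.3749e-6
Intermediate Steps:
z(q, D) = 1 + D/13 (z(q, D) = 1 + D*(1/13) = 1 + D/13)
M(O) = (1 + O/13)/O
1/(M(842) + 421064) = 1/((1/13)*(13 + 842)/842 + 421064) = 1/((1/13)*(1/842)*855 + 421064) = 1/(855/10946 + 421064) = 1/(4608967399/10946) = 10946/4608967399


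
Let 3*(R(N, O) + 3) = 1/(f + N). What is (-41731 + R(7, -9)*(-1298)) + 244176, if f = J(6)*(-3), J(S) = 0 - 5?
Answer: 618958/3 ≈ 2.0632e+5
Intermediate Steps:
J(S) = -5
f = 15 (f = -5*(-3) = 15)
R(N, O) = -3 + 1/(3*(15 + N))
(-41731 + R(7, -9)*(-1298)) + 244176 = (-41731 + ((-134 - 9*7)/(3*(15 + 7)))*(-1298)) + 244176 = (-41731 + ((⅓)*(-134 - 63)/22)*(-1298)) + 244176 = (-41731 + ((⅓)*(1/22)*(-197))*(-1298)) + 244176 = (-41731 - 197/66*(-1298)) + 244176 = (-41731 + 11623/3) + 244176 = -113570/3 + 244176 = 618958/3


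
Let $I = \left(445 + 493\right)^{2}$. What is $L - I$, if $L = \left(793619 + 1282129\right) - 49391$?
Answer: $1146513$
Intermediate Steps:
$L = 2026357$ ($L = 2075748 - 49391 = 2026357$)
$I = 879844$ ($I = 938^{2} = 879844$)
$L - I = 2026357 - 879844 = 1146513$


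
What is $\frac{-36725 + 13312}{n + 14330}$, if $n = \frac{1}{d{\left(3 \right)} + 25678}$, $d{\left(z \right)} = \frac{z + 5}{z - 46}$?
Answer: $- \frac{25851370298}{15822412223} \approx -1.6338$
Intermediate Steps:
$d{\left(z \right)} = \frac{5 + z}{-46 + z}$
$n = \frac{43}{1104146}$ ($n = \frac{1}{\frac{5 + 3}{-46 + 3} + 25678} = \frac{1}{\frac{1}{-43} \cdot 8 + 25678} = \frac{1}{\left(- \frac{1}{43}\right) 8 + 25678} = \frac{1}{- \frac{8}{43} + 25678} = \frac{1}{\frac{1104146}{43}} = \frac{43}{1104146} \approx 3.8944 \cdot 10^{-5}$)
$\frac{-36725 + 13312}{n + 14330} = \frac{-36725 + 13312}{\frac{43}{1104146} + 14330} = - \frac{23413}{\frac{15822412223}{1104146}} = \left(-23413\right) \frac{1104146}{15822412223} = - \frac{25851370298}{15822412223}$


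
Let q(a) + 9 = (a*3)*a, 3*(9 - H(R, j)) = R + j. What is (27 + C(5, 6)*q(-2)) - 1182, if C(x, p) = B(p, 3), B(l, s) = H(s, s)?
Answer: -1134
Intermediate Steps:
H(R, j) = 9 - R/3 - j/3 (H(R, j) = 9 - (R + j)/3 = 9 + (-R/3 - j/3) = 9 - R/3 - j/3)
q(a) = -9 + 3*a² (q(a) = -9 + (a*3)*a = -9 + (3*a)*a = -9 + 3*a²)
B(l, s) = 9 - 2*s/3 (B(l, s) = 9 - s/3 - s/3 = 9 - 2*s/3)
C(x, p) = 7 (C(x, p) = 9 - ⅔*3 = 9 - 2 = 7)
(27 + C(5, 6)*q(-2)) - 1182 = (27 + 7*(-9 + 3*(-2)²)) - 1182 = (27 + 7*(-9 + 3*4)) - 1182 = (27 + 7*(-9 + 12)) - 1182 = (27 + 7*3) - 1182 = (27 + 21) - 1182 = 48 - 1182 = -1134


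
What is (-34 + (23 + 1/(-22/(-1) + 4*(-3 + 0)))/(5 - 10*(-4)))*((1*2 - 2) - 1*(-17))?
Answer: -85391/150 ≈ -569.27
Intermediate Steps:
(-34 + (23 + 1/(-22/(-1) + 4*(-3 + 0)))/(5 - 10*(-4)))*((1*2 - 2) - 1*(-17)) = (-34 + (23 + 1/(-22*(-1) + 4*(-3)))/(5 + 40))*((2 - 2) + 17) = (-34 + (23 + 1/(22 - 12))/45)*(0 + 17) = (-34 + (23 + 1/10)*(1/45))*17 = (-34 + (231/10)*(1/45))*17 = (-34 + 77/150)*17 = -5023/150*17 = -85391/150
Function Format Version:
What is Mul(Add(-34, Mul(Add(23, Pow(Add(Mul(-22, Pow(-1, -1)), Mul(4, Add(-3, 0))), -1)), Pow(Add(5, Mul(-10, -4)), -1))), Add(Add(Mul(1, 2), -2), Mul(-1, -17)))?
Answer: Rational(-85391, 150) ≈ -569.27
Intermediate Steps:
Mul(Add(-34, Mul(Add(23, Pow(Add(Mul(-22, Pow(-1, -1)), Mul(4, Add(-3, 0))), -1)), Pow(Add(5, Mul(-10, -4)), -1))), Add(Add(Mul(1, 2), -2), Mul(-1, -17))) = Mul(Add(-34, Mul(Add(23, Pow(Add(Mul(-22, -1), Mul(4, -3)), -1)), Pow(Add(5, 40), -1))), Add(Add(2, -2), 17)) = Mul(Add(-34, Mul(Add(23, Pow(Add(22, -12), -1)), Pow(45, -1))), Add(0, 17)) = Mul(Add(-34, Mul(Add(23, Pow(10, -1)), Rational(1, 45))), 17) = Mul(Add(-34, Mul(Add(23, Rational(1, 10)), Rational(1, 45))), 17) = Mul(Add(-34, Mul(Rational(231, 10), Rational(1, 45))), 17) = Mul(Add(-34, Rational(77, 150)), 17) = Mul(Rational(-5023, 150), 17) = Rational(-85391, 150)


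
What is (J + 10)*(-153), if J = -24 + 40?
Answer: -3978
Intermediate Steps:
J = 16
(J + 10)*(-153) = (16 + 10)*(-153) = 26*(-153) = -3978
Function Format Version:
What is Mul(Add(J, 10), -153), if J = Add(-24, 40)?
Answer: -3978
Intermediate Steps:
J = 16
Mul(Add(J, 10), -153) = Mul(Add(16, 10), -153) = Mul(26, -153) = -3978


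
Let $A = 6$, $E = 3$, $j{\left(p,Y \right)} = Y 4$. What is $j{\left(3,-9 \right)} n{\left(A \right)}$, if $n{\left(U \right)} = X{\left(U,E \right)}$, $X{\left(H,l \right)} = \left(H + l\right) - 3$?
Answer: $-216$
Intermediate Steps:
$j{\left(p,Y \right)} = 4 Y$
$X{\left(H,l \right)} = -3 + H + l$
$n{\left(U \right)} = U$ ($n{\left(U \right)} = -3 + U + 3 = U$)
$j{\left(3,-9 \right)} n{\left(A \right)} = 4 \left(-9\right) 6 = \left(-36\right) 6 = -216$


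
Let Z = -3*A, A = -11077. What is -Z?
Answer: -33231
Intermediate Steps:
Z = 33231 (Z = -3*(-11077) = 33231)
-Z = -1*33231 = -33231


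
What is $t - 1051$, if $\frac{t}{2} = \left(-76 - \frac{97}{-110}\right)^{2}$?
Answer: $\frac{61918619}{6050} \approx 10234.0$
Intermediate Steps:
$t = \frac{68277169}{6050}$ ($t = 2 \left(-76 - \frac{97}{-110}\right)^{2} = 2 \left(-76 - - \frac{97}{110}\right)^{2} = 2 \left(-76 + \frac{97}{110}\right)^{2} = 2 \left(- \frac{8263}{110}\right)^{2} = 2 \cdot \frac{68277169}{12100} = \frac{68277169}{6050} \approx 11285.0$)
$t - 1051 = \frac{68277169}{6050} - 1051 = \frac{61918619}{6050}$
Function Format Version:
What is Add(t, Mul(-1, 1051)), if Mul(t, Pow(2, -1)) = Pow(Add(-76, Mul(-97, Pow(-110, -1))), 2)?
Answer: Rational(61918619, 6050) ≈ 10234.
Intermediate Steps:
t = Rational(68277169, 6050) (t = Mul(2, Pow(Add(-76, Mul(-97, Pow(-110, -1))), 2)) = Mul(2, Pow(Add(-76, Mul(-97, Rational(-1, 110))), 2)) = Mul(2, Pow(Add(-76, Rational(97, 110)), 2)) = Mul(2, Pow(Rational(-8263, 110), 2)) = Mul(2, Rational(68277169, 12100)) = Rational(68277169, 6050) ≈ 11285.)
Add(t, Mul(-1, 1051)) = Add(Rational(68277169, 6050), Mul(-1, 1051)) = Add(Rational(68277169, 6050), -1051) = Rational(61918619, 6050)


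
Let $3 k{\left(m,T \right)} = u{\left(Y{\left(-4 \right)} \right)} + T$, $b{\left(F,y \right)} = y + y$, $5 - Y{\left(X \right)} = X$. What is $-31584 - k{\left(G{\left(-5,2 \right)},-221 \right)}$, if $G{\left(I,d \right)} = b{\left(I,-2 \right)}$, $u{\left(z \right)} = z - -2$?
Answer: $-31514$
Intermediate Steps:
$Y{\left(X \right)} = 5 - X$
$b{\left(F,y \right)} = 2 y$
$u{\left(z \right)} = 2 + z$ ($u{\left(z \right)} = z + 2 = 2 + z$)
$G{\left(I,d \right)} = -4$ ($G{\left(I,d \right)} = 2 \left(-2\right) = -4$)
$k{\left(m,T \right)} = \frac{11}{3} + \frac{T}{3}$ ($k{\left(m,T \right)} = \frac{\left(2 + \left(5 - -4\right)\right) + T}{3} = \frac{\left(2 + \left(5 + 4\right)\right) + T}{3} = \frac{\left(2 + 9\right) + T}{3} = \frac{11 + T}{3} = \frac{11}{3} + \frac{T}{3}$)
$-31584 - k{\left(G{\left(-5,2 \right)},-221 \right)} = -31584 - \left(\frac{11}{3} + \frac{1}{3} \left(-221\right)\right) = -31584 - \left(\frac{11}{3} - \frac{221}{3}\right) = -31584 - -70 = -31584 + 70 = -31514$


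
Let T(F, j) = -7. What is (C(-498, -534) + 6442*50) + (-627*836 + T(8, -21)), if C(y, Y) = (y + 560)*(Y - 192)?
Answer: -247091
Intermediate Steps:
C(y, Y) = (-192 + Y)*(560 + y) (C(y, Y) = (560 + y)*(-192 + Y) = (-192 + Y)*(560 + y))
(C(-498, -534) + 6442*50) + (-627*836 + T(8, -21)) = ((-107520 - 192*(-498) + 560*(-534) - 534*(-498)) + 6442*50) + (-627*836 - 7) = ((-107520 + 95616 - 299040 + 265932) + 322100) + (-524172 - 7) = (-45012 + 322100) - 524179 = 277088 - 524179 = -247091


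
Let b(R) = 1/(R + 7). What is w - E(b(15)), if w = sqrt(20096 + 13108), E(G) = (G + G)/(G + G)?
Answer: -1 + 2*sqrt(8301) ≈ 181.22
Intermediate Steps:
b(R) = 1/(7 + R)
E(G) = 1 (E(G) = (2*G)/((2*G)) = (2*G)*(1/(2*G)) = 1)
w = 2*sqrt(8301) (w = sqrt(33204) = 2*sqrt(8301) ≈ 182.22)
w - E(b(15)) = 2*sqrt(8301) - 1*1 = 2*sqrt(8301) - 1 = -1 + 2*sqrt(8301)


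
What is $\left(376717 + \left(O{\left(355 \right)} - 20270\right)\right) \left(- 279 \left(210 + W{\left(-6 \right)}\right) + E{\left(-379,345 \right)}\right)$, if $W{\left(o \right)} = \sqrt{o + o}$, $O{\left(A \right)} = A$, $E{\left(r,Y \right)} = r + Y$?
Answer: $-20917160448 - 199095516 i \sqrt{3} \approx -2.0917 \cdot 10^{10} - 3.4484 \cdot 10^{8} i$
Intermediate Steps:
$E{\left(r,Y \right)} = Y + r$
$W{\left(o \right)} = \sqrt{2} \sqrt{o}$ ($W{\left(o \right)} = \sqrt{2 o} = \sqrt{2} \sqrt{o}$)
$\left(376717 + \left(O{\left(355 \right)} - 20270\right)\right) \left(- 279 \left(210 + W{\left(-6 \right)}\right) + E{\left(-379,345 \right)}\right) = \left(376717 + \left(355 - 20270\right)\right) \left(- 279 \left(210 + \sqrt{2} \sqrt{-6}\right) + \left(345 - 379\right)\right) = \left(376717 + \left(355 - 20270\right)\right) \left(- 279 \left(210 + \sqrt{2} i \sqrt{6}\right) - 34\right) = \left(376717 - 19915\right) \left(- 279 \left(210 + 2 i \sqrt{3}\right) - 34\right) = 356802 \left(\left(-58590 - 558 i \sqrt{3}\right) - 34\right) = 356802 \left(-58624 - 558 i \sqrt{3}\right) = -20917160448 - 199095516 i \sqrt{3}$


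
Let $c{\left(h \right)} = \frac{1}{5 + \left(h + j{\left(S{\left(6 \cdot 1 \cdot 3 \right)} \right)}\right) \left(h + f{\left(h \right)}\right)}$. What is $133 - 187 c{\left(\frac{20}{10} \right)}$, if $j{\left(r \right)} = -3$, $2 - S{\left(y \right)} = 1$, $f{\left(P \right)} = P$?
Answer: $-54$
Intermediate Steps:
$S{\left(y \right)} = 1$ ($S{\left(y \right)} = 2 - 1 = 1$)
$c{\left(h \right)} = \frac{1}{5 + 2 h \left(-3 + h\right)}$ ($c{\left(h \right)} = \frac{1}{5 + \left(h - 3\right) \left(h + h\right)} = \frac{1}{5 + \left(-3 + h\right) 2 h} = \frac{1}{5 + 2 h \left(-3 + h\right)}$)
$133 - 187 c{\left(\frac{20}{10} \right)} = 133 - \frac{187}{5 - 6 \cdot \frac{20}{10} + 2 \left(\frac{20}{10}\right)^{2}} = 133 - \frac{187}{5 - 6 \cdot 20 \cdot \frac{1}{10} + 2 \left(20 \cdot \frac{1}{10}\right)^{2}} = 133 - \frac{187}{5 - 12 + 2 \cdot 2^{2}} = 133 - \frac{187}{5 - 12 + 2 \cdot 4} = 133 - \frac{187}{5 - 12 + 8} = 133 - \frac{187}{1} = 133 - 187 = -54$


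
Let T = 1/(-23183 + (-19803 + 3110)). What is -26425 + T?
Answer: -1053723301/39876 ≈ -26425.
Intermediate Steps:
T = -1/39876 (T = 1/(-23183 - 16693) = 1/(-39876) = -1/39876 ≈ -2.5078e-5)
-26425 + T = -26425 - 1/39876 = -1053723301/39876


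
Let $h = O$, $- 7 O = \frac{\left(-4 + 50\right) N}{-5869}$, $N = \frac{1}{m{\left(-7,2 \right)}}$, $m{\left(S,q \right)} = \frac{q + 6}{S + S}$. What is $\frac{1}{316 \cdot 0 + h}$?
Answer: $- \frac{11738}{23} \approx -510.35$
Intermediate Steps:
$m{\left(S,q \right)} = \frac{6 + q}{2 S}$
$N = - \frac{7}{4}$ ($N = \frac{1}{\frac{1}{2} \frac{1}{-7} \left(6 + 2\right)} = \frac{1}{\frac{1}{2} \left(- \frac{1}{7}\right) 8} = \frac{1}{- \frac{4}{7}} = - \frac{7}{4} \approx -1.75$)
$O = - \frac{23}{11738}$ ($O = - \frac{\left(-4 + 50\right) \left(- \frac{7}{4}\right) \frac{1}{-5869}}{7} = - \frac{46 \left(- \frac{7}{4}\right) \left(- \frac{1}{5869}\right)}{7} = - \frac{\left(- \frac{161}{2}\right) \left(- \frac{1}{5869}\right)}{7} = \left(- \frac{1}{7}\right) \frac{161}{11738} = - \frac{23}{11738} \approx -0.0019594$)
$h = - \frac{23}{11738} \approx -0.0019594$
$\frac{1}{316 \cdot 0 + h} = \frac{1}{316 \cdot 0 - \frac{23}{11738}} = \frac{1}{0 - \frac{23}{11738}} = \frac{1}{- \frac{23}{11738}} = - \frac{11738}{23}$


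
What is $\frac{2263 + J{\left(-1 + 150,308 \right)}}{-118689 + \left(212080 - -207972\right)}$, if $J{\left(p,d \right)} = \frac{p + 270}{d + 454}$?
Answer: $\frac{1724825}{229638606} \approx 0.007511$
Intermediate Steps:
$J{\left(p,d \right)} = \frac{270 + p}{454 + d}$
$\frac{2263 + J{\left(-1 + 150,308 \right)}}{-118689 + \left(212080 - -207972\right)} = \frac{2263 + \frac{270 + \left(-1 + 150\right)}{454 + 308}}{-118689 + \left(212080 - -207972\right)} = \frac{2263 + \frac{270 + 149}{762}}{-118689 + \left(212080 + 207972\right)} = \frac{2263 + \frac{1}{762} \cdot 419}{-118689 + 420052} = \frac{2263 + \frac{419}{762}}{301363} = \frac{1724825}{762} \cdot \frac{1}{301363} = \frac{1724825}{229638606}$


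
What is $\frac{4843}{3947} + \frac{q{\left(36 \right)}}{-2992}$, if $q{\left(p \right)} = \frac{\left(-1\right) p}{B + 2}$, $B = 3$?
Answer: $\frac{18148343}{14761780} \approx 1.2294$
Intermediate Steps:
$q{\left(p \right)} = - \frac{p}{5}$ ($q{\left(p \right)} = \frac{\left(-1\right) p}{3 + 2} = \frac{\left(-1\right) p}{5} = - p \frac{1}{5} = - \frac{p}{5}$)
$\frac{4843}{3947} + \frac{q{\left(36 \right)}}{-2992} = \frac{4843}{3947} + \frac{\left(- \frac{1}{5}\right) 36}{-2992} = 4843 \cdot \frac{1}{3947} - - \frac{9}{3740} = \frac{4843}{3947} + \frac{9}{3740} = \frac{18148343}{14761780}$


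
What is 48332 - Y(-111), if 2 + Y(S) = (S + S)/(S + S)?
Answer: 48333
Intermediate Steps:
Y(S) = -1 (Y(S) = -2 + (S + S)/(S + S) = -2 + (2*S)/((2*S)) = -2 + (2*S)*(1/(2*S)) = -2 + 1 = -1)
48332 - Y(-111) = 48332 - 1*(-1) = 48332 + 1 = 48333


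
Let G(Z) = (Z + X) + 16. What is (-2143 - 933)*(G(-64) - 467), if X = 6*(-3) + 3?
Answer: 1630280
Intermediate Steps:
X = -15 (X = -18 + 3 = -15)
G(Z) = 1 + Z (G(Z) = (Z - 15) + 16 = (-15 + Z) + 16 = 1 + Z)
(-2143 - 933)*(G(-64) - 467) = (-2143 - 933)*((1 - 64) - 467) = -3076*(-63 - 467) = -3076*(-530) = 1630280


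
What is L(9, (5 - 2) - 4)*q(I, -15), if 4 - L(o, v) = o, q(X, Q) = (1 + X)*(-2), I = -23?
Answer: -220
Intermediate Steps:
q(X, Q) = -2 - 2*X
L(o, v) = 4 - o
L(9, (5 - 2) - 4)*q(I, -15) = (4 - 1*9)*(-2 - 2*(-23)) = (4 - 9)*(-2 + 46) = -5*44 = -220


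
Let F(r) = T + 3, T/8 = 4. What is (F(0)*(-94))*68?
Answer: -223720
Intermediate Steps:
T = 32 (T = 8*4 = 32)
F(r) = 35 (F(r) = 32 + 3 = 35)
(F(0)*(-94))*68 = (35*(-94))*68 = -3290*68 = -223720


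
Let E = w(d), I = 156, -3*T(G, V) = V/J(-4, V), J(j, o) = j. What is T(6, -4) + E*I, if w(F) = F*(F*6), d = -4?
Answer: 44927/3 ≈ 14976.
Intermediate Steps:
w(F) = 6*F**2 (w(F) = F*(6*F) = 6*F**2)
T(G, V) = V/12 (T(G, V) = -V/(3*(-4)) = -V*(-1)/(3*4) = -(-1)*V/12 = V/12)
E = 96 (E = 6*(-4)**2 = 6*16 = 96)
T(6, -4) + E*I = (1/12)*(-4) + 96*156 = -1/3 + 14976 = 44927/3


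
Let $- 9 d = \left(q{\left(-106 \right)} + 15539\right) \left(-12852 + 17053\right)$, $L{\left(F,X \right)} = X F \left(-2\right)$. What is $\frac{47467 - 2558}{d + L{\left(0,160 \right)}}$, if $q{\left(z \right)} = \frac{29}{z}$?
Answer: $- \frac{14281062}{2306496035} \approx -0.0061917$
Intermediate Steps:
$L{\left(F,X \right)} = - 2 F X$ ($L{\left(F,X \right)} = F X \left(-2\right) = - 2 F X$)
$d = - \frac{2306496035}{318}$ ($d = - \frac{\left(\frac{29}{-106} + 15539\right) \left(-12852 + 17053\right)}{9} = - \frac{\left(29 \left(- \frac{1}{106}\right) + 15539\right) 4201}{9} = - \frac{\left(- \frac{29}{106} + 15539\right) 4201}{9} = - \frac{\frac{1647105}{106} \cdot 4201}{9} = \left(- \frac{1}{9}\right) \frac{6919488105}{106} = - \frac{2306496035}{318} \approx -7.2531 \cdot 10^{6}$)
$\frac{47467 - 2558}{d + L{\left(0,160 \right)}} = \frac{47467 - 2558}{- \frac{2306496035}{318} - 0 \cdot 160} = \frac{44909}{- \frac{2306496035}{318} + 0} = \frac{44909}{- \frac{2306496035}{318}} = 44909 \left(- \frac{318}{2306496035}\right) = - \frac{14281062}{2306496035}$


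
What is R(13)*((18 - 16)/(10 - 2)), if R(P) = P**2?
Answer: 169/4 ≈ 42.250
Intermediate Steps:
R(13)*((18 - 16)/(10 - 2)) = 13**2*((18 - 16)/(10 - 2)) = 169*(2/8) = 169*(2*(1/8)) = 169*(1/4) = 169/4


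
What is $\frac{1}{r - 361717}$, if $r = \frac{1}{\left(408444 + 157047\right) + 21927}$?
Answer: $- \frac{587418}{212479076705} \approx -2.7646 \cdot 10^{-6}$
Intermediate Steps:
$r = \frac{1}{587418}$ ($r = \frac{1}{565491 + 21927} = \frac{1}{587418} \approx 1.7024 \cdot 10^{-6}$)
$\frac{1}{r - 361717} = \frac{1}{\frac{1}{587418} - 361717} = \frac{1}{- \frac{212479076705}{587418}} = - \frac{587418}{212479076705}$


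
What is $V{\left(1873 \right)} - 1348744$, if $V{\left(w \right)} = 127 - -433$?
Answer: $-1348184$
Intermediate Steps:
$V{\left(w \right)} = 560$ ($V{\left(w \right)} = 127 + 433 = 560$)
$V{\left(1873 \right)} - 1348744 = 560 - 1348744 = -1348184$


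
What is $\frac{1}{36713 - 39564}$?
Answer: $- \frac{1}{2851} \approx -0.00035075$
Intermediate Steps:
$\frac{1}{36713 - 39564} = \frac{1}{-2851} = - \frac{1}{2851}$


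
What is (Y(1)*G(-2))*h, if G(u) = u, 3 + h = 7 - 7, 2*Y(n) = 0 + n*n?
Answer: 3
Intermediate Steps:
Y(n) = n²/2 (Y(n) = (0 + n*n)/2 = (0 + n²)/2 = n²/2)
h = -3 (h = -3 + (7 - 7) = -3 + 0 = -3)
(Y(1)*G(-2))*h = (((½)*1²)*(-2))*(-3) = (((½)*1)*(-2))*(-3) = ((½)*(-2))*(-3) = -1*(-3) = 3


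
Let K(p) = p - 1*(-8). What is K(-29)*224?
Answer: -4704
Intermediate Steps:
K(p) = 8 + p (K(p) = p + 8 = 8 + p)
K(-29)*224 = (8 - 29)*224 = -21*224 = -4704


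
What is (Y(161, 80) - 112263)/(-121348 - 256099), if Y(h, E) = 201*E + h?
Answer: 96022/377447 ≈ 0.25440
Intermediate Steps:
Y(h, E) = h + 201*E
(Y(161, 80) - 112263)/(-121348 - 256099) = ((161 + 201*80) - 112263)/(-121348 - 256099) = ((161 + 16080) - 112263)/(-377447) = (16241 - 112263)*(-1/377447) = -96022*(-1/377447) = 96022/377447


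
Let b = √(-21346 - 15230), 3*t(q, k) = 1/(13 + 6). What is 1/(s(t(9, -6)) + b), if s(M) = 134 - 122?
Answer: 1/3060 - I*√254/3060 ≈ 0.0003268 - 0.0052083*I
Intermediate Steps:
t(q, k) = 1/57 (t(q, k) = 1/(3*(13 + 6)) = (⅓)/19 = (⅓)*(1/19) = 1/57)
s(M) = 12
b = 12*I*√254 (b = √(-36576) = 12*I*√254 ≈ 191.25*I)
1/(s(t(9, -6)) + b) = 1/(12 + 12*I*√254)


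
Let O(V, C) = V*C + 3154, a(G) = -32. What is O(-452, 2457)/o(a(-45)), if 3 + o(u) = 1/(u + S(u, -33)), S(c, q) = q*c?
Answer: 30648320/83 ≈ 3.6926e+5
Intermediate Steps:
S(c, q) = c*q
O(V, C) = 3154 + C*V (O(V, C) = C*V + 3154 = 3154 + C*V)
o(u) = -3 - 1/(32*u) (o(u) = -3 + 1/(u + u*(-33)) = -3 + 1/(u - 33*u) = -3 + 1/(-32*u) = -3 - 1/(32*u))
O(-452, 2457)/o(a(-45)) = (3154 + 2457*(-452))/(-3 - 1/32/(-32)) = (3154 - 1110564)/(-3 - 1/32*(-1/32)) = -1107410/(-3 + 1/1024) = -1107410/(-3071/1024) = -1107410*(-1024/3071) = 30648320/83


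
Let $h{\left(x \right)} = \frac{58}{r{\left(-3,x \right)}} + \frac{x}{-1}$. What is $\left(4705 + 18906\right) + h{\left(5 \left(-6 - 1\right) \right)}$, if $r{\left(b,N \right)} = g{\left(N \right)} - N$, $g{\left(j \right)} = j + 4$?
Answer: $\frac{47321}{2} \approx 23661.0$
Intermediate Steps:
$g{\left(j \right)} = 4 + j$
$r{\left(b,N \right)} = 4$ ($r{\left(b,N \right)} = \left(4 + N\right) - N = 4$)
$h{\left(x \right)} = \frac{29}{2} - x$ ($h{\left(x \right)} = \frac{58}{4} + \frac{x}{-1} = 58 \cdot \frac{1}{4} + x \left(-1\right) = \frac{29}{2} - x$)
$\left(4705 + 18906\right) + h{\left(5 \left(-6 - 1\right) \right)} = \left(4705 + 18906\right) - \left(- \frac{29}{2} + 5 \left(-6 - 1\right)\right) = 23611 - \left(- \frac{29}{2} + 5 \left(-7\right)\right) = 23611 + \left(\frac{29}{2} - -35\right) = 23611 + \left(\frac{29}{2} + 35\right) = 23611 + \frac{99}{2} = \frac{47321}{2}$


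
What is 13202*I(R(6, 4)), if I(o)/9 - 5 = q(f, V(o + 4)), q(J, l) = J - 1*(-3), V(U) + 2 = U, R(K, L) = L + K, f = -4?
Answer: 475272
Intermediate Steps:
R(K, L) = K + L
V(U) = -2 + U
q(J, l) = 3 + J (q(J, l) = J + 3 = 3 + J)
I(o) = 36 (I(o) = 45 + 9*(3 - 4) = 45 + 9*(-1) = 45 - 9 = 36)
13202*I(R(6, 4)) = 13202*36 = 475272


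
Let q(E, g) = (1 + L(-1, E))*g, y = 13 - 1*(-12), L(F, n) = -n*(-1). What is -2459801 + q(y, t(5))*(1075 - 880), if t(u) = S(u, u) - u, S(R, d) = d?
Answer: -2459801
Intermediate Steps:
L(F, n) = n
y = 25 (y = 13 + 12 = 25)
t(u) = 0 (t(u) = u - u = 0)
q(E, g) = g*(1 + E) (q(E, g) = (1 + E)*g = g*(1 + E))
-2459801 + q(y, t(5))*(1075 - 880) = -2459801 + (0*(1 + 25))*(1075 - 880) = -2459801 + (0*26)*195 = -2459801 + 0*195 = -2459801 + 0 = -2459801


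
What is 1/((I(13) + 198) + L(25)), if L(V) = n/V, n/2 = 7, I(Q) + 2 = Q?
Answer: 25/5239 ≈ 0.0047719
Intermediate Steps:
I(Q) = -2 + Q
n = 14 (n = 2*7 = 14)
L(V) = 14/V
1/((I(13) + 198) + L(25)) = 1/(((-2 + 13) + 198) + 14/25) = 1/((11 + 198) + 14*(1/25)) = 1/(209 + 14/25) = 1/(5239/25) = 25/5239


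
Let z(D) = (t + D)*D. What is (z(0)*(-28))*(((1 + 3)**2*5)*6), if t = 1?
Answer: 0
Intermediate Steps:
z(D) = D*(1 + D) (z(D) = (1 + D)*D = D*(1 + D))
(z(0)*(-28))*(((1 + 3)**2*5)*6) = ((0*(1 + 0))*(-28))*(((1 + 3)**2*5)*6) = ((0*1)*(-28))*((4**2*5)*6) = (0*(-28))*((16*5)*6) = 0*(80*6) = 0*480 = 0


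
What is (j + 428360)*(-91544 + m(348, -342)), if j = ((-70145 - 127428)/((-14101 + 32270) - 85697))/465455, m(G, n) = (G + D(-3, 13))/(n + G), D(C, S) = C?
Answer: -2463528017668624551729/62862490480 ≈ -3.9189e+10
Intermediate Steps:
m(G, n) = (-3 + G)/(G + n) (m(G, n) = (G - 3)/(n + G) = (-3 + G)/(G + n))
j = 197573/31431245240 (j = -197573/(18169 - 85697)*(1/465455) = -197573/(-67528)*(1/465455) = -197573*(-1/67528)*(1/465455) = (197573/67528)*(1/465455) = 197573/31431245240 ≈ 6.2859e-6)
(j + 428360)*(-91544 + m(348, -342)) = (197573/31431245240 + 428360)*(-91544 + (-3 + 348)/(348 - 342)) = 13463888211203973*(-91544 + 345/6)/31431245240 = 13463888211203973*(-91544 + (⅙)*345)/31431245240 = 13463888211203973*(-91544 + 115/2)/31431245240 = (13463888211203973/31431245240)*(-182973/2) = -2463528017668624551729/62862490480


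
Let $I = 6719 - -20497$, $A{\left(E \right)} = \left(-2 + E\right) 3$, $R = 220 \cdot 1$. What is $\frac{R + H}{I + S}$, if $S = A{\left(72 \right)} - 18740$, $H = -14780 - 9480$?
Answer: $- \frac{12020}{4343} \approx -2.7677$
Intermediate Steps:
$R = 220$
$A{\left(E \right)} = -6 + 3 E$
$H = -24260$
$I = 27216$ ($I = 6719 + 20497 = 27216$)
$S = -18530$ ($S = \left(-6 + 3 \cdot 72\right) - 18740 = \left(-6 + 216\right) - 18740 = 210 - 18740 = -18530$)
$\frac{R + H}{I + S} = \frac{220 - 24260}{27216 - 18530} = - \frac{24040}{8686} = \left(-24040\right) \frac{1}{8686} = - \frac{12020}{4343}$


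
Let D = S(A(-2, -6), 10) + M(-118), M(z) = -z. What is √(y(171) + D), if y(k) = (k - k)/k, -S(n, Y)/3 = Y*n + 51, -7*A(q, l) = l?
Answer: 5*I*√119/7 ≈ 7.7919*I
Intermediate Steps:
A(q, l) = -l/7
S(n, Y) = -153 - 3*Y*n (S(n, Y) = -3*(Y*n + 51) = -3*(51 + Y*n) = -153 - 3*Y*n)
D = -425/7 (D = (-153 - 3*10*(-⅐*(-6))) - 1*(-118) = (-153 - 3*10*6/7) + 118 = (-153 - 180/7) + 118 = -1251/7 + 118 = -425/7 ≈ -60.714)
y(k) = 0 (y(k) = 0/k = 0)
√(y(171) + D) = √(0 - 425/7) = √(-425/7) = 5*I*√119/7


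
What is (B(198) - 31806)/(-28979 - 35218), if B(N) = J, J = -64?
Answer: 31870/64197 ≈ 0.49644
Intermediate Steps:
B(N) = -64
(B(198) - 31806)/(-28979 - 35218) = (-64 - 31806)/(-28979 - 35218) = -31870/(-64197) = -31870*(-1/64197) = 31870/64197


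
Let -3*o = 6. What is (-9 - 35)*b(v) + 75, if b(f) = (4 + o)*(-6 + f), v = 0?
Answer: 603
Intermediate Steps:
o = -2 (o = -1/3*6 = -2)
b(f) = -12 + 2*f (b(f) = (4 - 2)*(-6 + f) = 2*(-6 + f) = -12 + 2*f)
(-9 - 35)*b(v) + 75 = (-9 - 35)*(-12 + 2*0) + 75 = -44*(-12 + 0) + 75 = -44*(-12) + 75 = 528 + 75 = 603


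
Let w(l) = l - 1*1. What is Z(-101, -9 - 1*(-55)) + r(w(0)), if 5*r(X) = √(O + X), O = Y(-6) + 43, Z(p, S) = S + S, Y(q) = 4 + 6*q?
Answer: 92 + √10/5 ≈ 92.632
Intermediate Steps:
Z(p, S) = 2*S
O = 11 (O = (4 + 6*(-6)) + 43 = (4 - 36) + 43 = -32 + 43 = 11)
w(l) = -1 + l (w(l) = l - 1 = -1 + l)
r(X) = √(11 + X)/5
Z(-101, -9 - 1*(-55)) + r(w(0)) = 2*(-9 - 1*(-55)) + √(11 + (-1 + 0))/5 = 2*(-9 + 55) + √(11 - 1)/5 = 2*46 + √10/5 = 92 + √10/5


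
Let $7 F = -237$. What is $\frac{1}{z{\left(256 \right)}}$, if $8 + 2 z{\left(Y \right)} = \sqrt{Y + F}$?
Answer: $\frac{112}{1107} + \frac{2 \sqrt{10885}}{1107} \approx 0.28967$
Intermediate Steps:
$F = - \frac{237}{7}$ ($F = \frac{1}{7} \left(-237\right) = - \frac{237}{7} \approx -33.857$)
$z{\left(Y \right)} = -4 + \frac{\sqrt{- \frac{237}{7} + Y}}{2}$ ($z{\left(Y \right)} = -4 + \frac{\sqrt{Y - \frac{237}{7}}}{2} = -4 + \frac{\sqrt{- \frac{237}{7} + Y}}{2}$)
$\frac{1}{z{\left(256 \right)}} = \frac{1}{-4 + \frac{\sqrt{-1659 + 49 \cdot 256}}{14}} = \frac{1}{-4 + \frac{\sqrt{-1659 + 12544}}{14}} = \frac{1}{-4 + \frac{\sqrt{10885}}{14}}$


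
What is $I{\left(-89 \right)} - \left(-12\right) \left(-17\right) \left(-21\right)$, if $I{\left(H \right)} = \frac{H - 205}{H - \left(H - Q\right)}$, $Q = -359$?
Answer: $\frac{1538250}{359} \approx 4284.8$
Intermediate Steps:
$I{\left(H \right)} = \frac{205}{359} - \frac{H}{359}$ ($I{\left(H \right)} = \frac{H - 205}{H - \left(359 + H\right)} = \frac{-205 + H}{-359} = \left(-205 + H\right) \left(- \frac{1}{359}\right) = \frac{205}{359} - \frac{H}{359}$)
$I{\left(-89 \right)} - \left(-12\right) \left(-17\right) \left(-21\right) = \left(\frac{205}{359} - - \frac{89}{359}\right) - \left(-12\right) \left(-17\right) \left(-21\right) = \left(\frac{205}{359} + \frac{89}{359}\right) - 204 \left(-21\right) = \frac{294}{359} - -4284 = \frac{294}{359} + 4284 = \frac{1538250}{359}$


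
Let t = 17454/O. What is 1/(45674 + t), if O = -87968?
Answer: 43984/2008916489 ≈ 2.1894e-5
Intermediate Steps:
t = -8727/43984 (t = 17454/(-87968) = 17454*(-1/87968) = -8727/43984 ≈ -0.19841)
1/(45674 + t) = 1/(45674 - 8727/43984) = 1/(2008916489/43984) = 43984/2008916489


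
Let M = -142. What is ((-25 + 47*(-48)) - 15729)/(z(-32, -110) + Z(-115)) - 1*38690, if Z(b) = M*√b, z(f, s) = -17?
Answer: 20*(-274699*√115 + 31986*I)/(-17*I + 142*√115) ≈ -38690.0 - 11.826*I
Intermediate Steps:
Z(b) = -142*√b
((-25 + 47*(-48)) - 15729)/(z(-32, -110) + Z(-115)) - 1*38690 = ((-25 + 47*(-48)) - 15729)/(-17 - 142*I*√115) - 1*38690 = ((-25 - 2256) - 15729)/(-17 - 142*I*√115) - 38690 = (-2281 - 15729)/(-17 - 142*I*√115) - 38690 = -18010/(-17 - 142*I*√115) - 38690 = -38690 - 18010/(-17 - 142*I*√115)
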